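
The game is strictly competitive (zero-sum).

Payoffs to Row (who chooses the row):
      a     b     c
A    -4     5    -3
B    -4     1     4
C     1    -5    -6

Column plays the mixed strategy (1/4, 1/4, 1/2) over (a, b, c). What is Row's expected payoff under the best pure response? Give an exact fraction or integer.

A: (-4)·(1/4) + (5)·(1/4) + (-3)·(1/2) = -5/4.
B: (-4)·(1/4) + (1)·(1/4) + (4)·(1/2) = 5/4.
C: (1)·(1/4) + (-5)·(1/4) + (-6)·(1/2) = -4.
The best pure response is B with expected payoff 5/4.

5/4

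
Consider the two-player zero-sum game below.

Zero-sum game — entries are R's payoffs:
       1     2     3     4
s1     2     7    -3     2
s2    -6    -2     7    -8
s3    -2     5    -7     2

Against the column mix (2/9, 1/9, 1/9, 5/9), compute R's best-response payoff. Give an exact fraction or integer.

s1: (2)·(2/9) + (7)·(1/9) + (-3)·(1/9) + (2)·(5/9) = 2.
s2: (-6)·(2/9) + (-2)·(1/9) + (7)·(1/9) + (-8)·(5/9) = -47/9.
s3: (-2)·(2/9) + (5)·(1/9) + (-7)·(1/9) + (2)·(5/9) = 4/9.
The best pure response is s1 with expected payoff 2.

2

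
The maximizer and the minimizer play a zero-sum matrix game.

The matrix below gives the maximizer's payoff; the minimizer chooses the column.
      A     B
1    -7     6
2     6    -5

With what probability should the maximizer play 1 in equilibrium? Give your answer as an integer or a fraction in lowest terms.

Row minima are -7 and -5, so the maximizer's maximin is -5; column maxima are 6 and 6, so the minimizer's minimax is 6. These differ, so the equilibrium is in mixed strategies.
Let the maximizer play 1 with probability p. The minimizer is indifferent when −7p + 6(1−p) = 6p − 5(1−p), giving p = 11/24.

11/24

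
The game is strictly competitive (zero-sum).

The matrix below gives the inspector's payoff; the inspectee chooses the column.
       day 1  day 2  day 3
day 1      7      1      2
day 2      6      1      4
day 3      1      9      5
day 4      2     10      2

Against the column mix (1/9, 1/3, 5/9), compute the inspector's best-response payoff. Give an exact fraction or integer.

day 1: (7)·(1/9) + (1)·(1/3) + (2)·(5/9) = 20/9.
day 2: (6)·(1/9) + (1)·(1/3) + (4)·(5/9) = 29/9.
day 3: (1)·(1/9) + (9)·(1/3) + (5)·(5/9) = 53/9.
day 4: (2)·(1/9) + (10)·(1/3) + (2)·(5/9) = 14/3.
The best pure response is day 3 with expected payoff 53/9.

53/9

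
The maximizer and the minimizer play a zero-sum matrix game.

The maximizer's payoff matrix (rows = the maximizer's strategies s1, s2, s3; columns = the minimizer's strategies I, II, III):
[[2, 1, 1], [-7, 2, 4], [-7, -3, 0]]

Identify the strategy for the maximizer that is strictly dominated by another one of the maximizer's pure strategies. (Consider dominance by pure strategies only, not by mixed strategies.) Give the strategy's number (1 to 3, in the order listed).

3

Compare s3 with s1: 2 > -7, 1 > -3, 1 > 0.
So s1 strictly dominates s3 for the maximizer; s3 is strictly dominated.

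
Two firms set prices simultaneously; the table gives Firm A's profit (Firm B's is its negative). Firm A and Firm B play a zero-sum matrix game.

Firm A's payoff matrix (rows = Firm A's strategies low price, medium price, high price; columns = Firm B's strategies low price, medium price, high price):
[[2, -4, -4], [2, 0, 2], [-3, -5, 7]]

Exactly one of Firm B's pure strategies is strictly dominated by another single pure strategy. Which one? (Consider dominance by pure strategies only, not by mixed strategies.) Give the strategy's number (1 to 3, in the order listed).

1

Firm B prefers columns that give Firm A less. Compare low price with medium price: -4 < 2, 0 < 2, -5 < -3.
So medium price strictly dominates low price for Firm B; low price is strictly dominated.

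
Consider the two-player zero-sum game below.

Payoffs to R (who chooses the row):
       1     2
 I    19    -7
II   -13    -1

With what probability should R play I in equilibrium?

6/19

Row minima are -7 and -13, so R's maximin is -7; column maxima are 19 and -1, so C's minimax is -1. These differ, so the equilibrium is in mixed strategies.
Let R play I with probability p. C is indifferent when 19p − 13(1−p) = −7p − (1−p), giving p = 6/19.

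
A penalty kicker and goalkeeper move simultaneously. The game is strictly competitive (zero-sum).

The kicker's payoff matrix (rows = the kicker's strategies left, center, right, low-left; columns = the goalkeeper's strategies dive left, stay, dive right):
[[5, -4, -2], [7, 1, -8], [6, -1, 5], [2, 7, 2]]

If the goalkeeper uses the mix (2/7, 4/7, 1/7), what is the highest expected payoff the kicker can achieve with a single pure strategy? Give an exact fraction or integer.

34/7

left: (5)·(2/7) + (-4)·(4/7) + (-2)·(1/7) = -8/7.
center: (7)·(2/7) + (1)·(4/7) + (-8)·(1/7) = 10/7.
right: (6)·(2/7) + (-1)·(4/7) + (5)·(1/7) = 13/7.
low-left: (2)·(2/7) + (7)·(4/7) + (2)·(1/7) = 34/7.
The best pure response is low-left with expected payoff 34/7.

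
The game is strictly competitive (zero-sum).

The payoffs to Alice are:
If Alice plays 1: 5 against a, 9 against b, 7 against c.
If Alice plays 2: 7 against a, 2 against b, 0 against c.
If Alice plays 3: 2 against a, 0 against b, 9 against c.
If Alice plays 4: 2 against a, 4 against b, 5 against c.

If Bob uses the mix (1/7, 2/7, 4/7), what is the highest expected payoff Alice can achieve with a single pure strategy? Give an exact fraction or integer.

51/7

1: (5)·(1/7) + (9)·(2/7) + (7)·(4/7) = 51/7.
2: (7)·(1/7) + (2)·(2/7) + (0)·(4/7) = 11/7.
3: (2)·(1/7) + (0)·(2/7) + (9)·(4/7) = 38/7.
4: (2)·(1/7) + (4)·(2/7) + (5)·(4/7) = 30/7.
The best pure response is 1 with expected payoff 51/7.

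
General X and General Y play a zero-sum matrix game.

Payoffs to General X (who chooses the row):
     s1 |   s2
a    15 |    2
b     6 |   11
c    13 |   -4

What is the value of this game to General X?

Row c is strictly dominated by row a, so General X never plays it.
The remaining 2×2 game on (a, b) × (s1, s2) has no saddle point. Let General X play a with probability p; indifference gives 15p + 6(1−p) = 2p + 11(1−p), so p = 5/18.
Similarly General Y's optimal q on s1 is 1/2, and the value is 15·(1/2) + (2)·(1/2) = 17/2.

17/2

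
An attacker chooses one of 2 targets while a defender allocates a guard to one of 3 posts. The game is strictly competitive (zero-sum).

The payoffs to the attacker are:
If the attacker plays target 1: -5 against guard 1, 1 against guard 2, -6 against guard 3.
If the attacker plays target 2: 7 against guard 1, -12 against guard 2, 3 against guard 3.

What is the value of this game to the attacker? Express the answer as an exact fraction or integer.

-69/22

Column guard 1 is strictly dominated by guard 3 for the defender (it gives the attacker more in every row).
The remaining 2×2 game on (target 1, target 2) × (guard 2, guard 3) has no saddle point. Let the attacker play target 1 with probability p; indifference gives p − 12(1−p) = −6p + 3(1−p), so p = 15/22.
Similarly the defender's optimal q on guard 2 is 9/22, and the value is 1·(9/22) + (-6)·(13/22) = -69/22.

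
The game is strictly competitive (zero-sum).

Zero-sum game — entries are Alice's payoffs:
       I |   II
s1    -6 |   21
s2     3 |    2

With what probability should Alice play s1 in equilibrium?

Row minima are -6 and 2, so Alice's maximin is 2; column maxima are 3 and 21, so Bob's minimax is 3. These differ, so the equilibrium is in mixed strategies.
Let Alice play s1 with probability p. Bob is indifferent when −6p + 3(1−p) = 21p + 2(1−p), giving p = 1/28.

1/28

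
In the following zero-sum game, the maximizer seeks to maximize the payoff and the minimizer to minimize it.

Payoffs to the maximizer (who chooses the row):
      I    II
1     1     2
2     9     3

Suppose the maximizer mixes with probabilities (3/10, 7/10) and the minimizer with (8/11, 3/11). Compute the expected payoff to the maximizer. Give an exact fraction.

609/110

Against (8/11, 3/11), each row's expected payoff is 1: 14/11; 2: 81/11.
Taking the (3/10, 7/10)-weighted average: (3/10)·(14/11) + (7/10)·(81/11) = 609/110.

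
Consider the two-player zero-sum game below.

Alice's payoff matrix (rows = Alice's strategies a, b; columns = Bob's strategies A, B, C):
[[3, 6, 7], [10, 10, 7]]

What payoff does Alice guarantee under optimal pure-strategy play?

7

Row minima: 3, 7 → Alice's maximin is 7.
Column maxima: 10, 10, 7 → Bob's minimax is 7.
They coincide at (b, C), so the value is 7.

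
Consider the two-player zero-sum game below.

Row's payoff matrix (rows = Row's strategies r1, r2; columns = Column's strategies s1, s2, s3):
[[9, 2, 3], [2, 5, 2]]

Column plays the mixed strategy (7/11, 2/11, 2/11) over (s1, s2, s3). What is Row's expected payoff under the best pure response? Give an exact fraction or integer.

73/11

r1: (9)·(7/11) + (2)·(2/11) + (3)·(2/11) = 73/11.
r2: (2)·(7/11) + (5)·(2/11) + (2)·(2/11) = 28/11.
The best pure response is r1 with expected payoff 73/11.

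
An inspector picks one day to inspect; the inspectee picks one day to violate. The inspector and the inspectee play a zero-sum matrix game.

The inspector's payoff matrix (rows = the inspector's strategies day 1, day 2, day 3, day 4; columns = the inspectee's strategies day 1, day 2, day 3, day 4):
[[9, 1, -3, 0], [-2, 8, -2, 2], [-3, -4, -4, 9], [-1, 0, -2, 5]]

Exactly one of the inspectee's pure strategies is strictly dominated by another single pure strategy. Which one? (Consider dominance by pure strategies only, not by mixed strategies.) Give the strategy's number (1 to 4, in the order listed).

4

The inspectee prefers columns that give the inspector less. Compare day 4 with day 3: -3 < 0, -2 < 2, -4 < 9, -2 < 5.
So day 3 strictly dominates day 4 for the inspectee; day 4 is strictly dominated.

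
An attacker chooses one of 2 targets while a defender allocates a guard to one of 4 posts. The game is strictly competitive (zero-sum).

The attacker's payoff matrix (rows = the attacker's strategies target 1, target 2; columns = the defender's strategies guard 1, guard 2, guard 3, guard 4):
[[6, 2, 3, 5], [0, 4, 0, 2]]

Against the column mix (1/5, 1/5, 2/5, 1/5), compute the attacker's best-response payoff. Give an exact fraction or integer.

target 1: (6)·(1/5) + (2)·(1/5) + (3)·(2/5) + (5)·(1/5) = 19/5.
target 2: (0)·(1/5) + (4)·(1/5) + (0)·(2/5) + (2)·(1/5) = 6/5.
The best pure response is target 1 with expected payoff 19/5.

19/5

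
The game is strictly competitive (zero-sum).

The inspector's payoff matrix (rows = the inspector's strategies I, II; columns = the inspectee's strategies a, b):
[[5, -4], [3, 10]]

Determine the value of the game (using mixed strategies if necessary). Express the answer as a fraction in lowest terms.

Row minima are -4 and 3, so the inspector's maximin is 3; column maxima are 5 and 10, so the inspectee's minimax is 5. These differ, so the equilibrium is in mixed strategies.
Let the inspector play I with probability p. The inspectee is indifferent when 5p + 3(1−p) = −4p + 10(1−p), giving p = 7/16.
Let the inspectee play a with probability q. The inspector is indifferent when 5q − 4(1−q) = 3q + 10(1−q), giving q = 7/8.
The value is 5·(7/8) + (-4)·(1/8) = 31/8.

31/8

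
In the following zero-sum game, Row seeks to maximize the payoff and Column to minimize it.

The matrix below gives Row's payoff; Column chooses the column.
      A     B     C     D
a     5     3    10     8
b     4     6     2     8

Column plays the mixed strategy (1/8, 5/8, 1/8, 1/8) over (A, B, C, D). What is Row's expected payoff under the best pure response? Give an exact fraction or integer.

11/2

a: (5)·(1/8) + (3)·(5/8) + (10)·(1/8) + (8)·(1/8) = 19/4.
b: (4)·(1/8) + (6)·(5/8) + (2)·(1/8) + (8)·(1/8) = 11/2.
The best pure response is b with expected payoff 11/2.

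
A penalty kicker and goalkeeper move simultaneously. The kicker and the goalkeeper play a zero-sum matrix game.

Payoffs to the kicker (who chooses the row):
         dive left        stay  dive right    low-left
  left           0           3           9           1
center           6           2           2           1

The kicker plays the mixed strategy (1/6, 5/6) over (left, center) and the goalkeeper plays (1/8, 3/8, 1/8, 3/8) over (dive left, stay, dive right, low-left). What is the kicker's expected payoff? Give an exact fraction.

53/24

Against (1/8, 3/8, 1/8, 3/8), each row's expected payoff is left: 21/8; center: 17/8.
Taking the (1/6, 5/6)-weighted average: (1/6)·(21/8) + (5/6)·(17/8) = 53/24.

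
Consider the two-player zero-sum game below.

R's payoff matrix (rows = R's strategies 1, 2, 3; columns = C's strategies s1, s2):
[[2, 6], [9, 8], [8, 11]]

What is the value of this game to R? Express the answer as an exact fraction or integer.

Row 1 is strictly dominated by row 3, so R never plays it.
The remaining 2×2 game on (2, 3) × (s1, s2) has no saddle point. Let R play 2 with probability p; indifference gives 9p + 8(1−p) = 8p + 11(1−p), so p = 3/4.
Similarly C's optimal q on s1 is 3/4, and the value is 9·(3/4) + (8)·(1/4) = 35/4.

35/4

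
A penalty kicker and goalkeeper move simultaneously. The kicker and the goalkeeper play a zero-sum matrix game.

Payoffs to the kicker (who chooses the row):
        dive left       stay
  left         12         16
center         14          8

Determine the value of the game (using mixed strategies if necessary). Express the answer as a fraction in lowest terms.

64/5

Row minima are 12 and 8, so the kicker's maximin is 12; column maxima are 14 and 16, so the goalkeeper's minimax is 14. These differ, so the equilibrium is in mixed strategies.
Let the kicker play left with probability p. The goalkeeper is indifferent when 12p + 14(1−p) = 16p + 8(1−p), giving p = 3/5.
Let the goalkeeper play dive left with probability q. The kicker is indifferent when 12q + 16(1−q) = 14q + 8(1−q), giving q = 4/5.
The value is 12·(4/5) + (16)·(1/5) = 64/5.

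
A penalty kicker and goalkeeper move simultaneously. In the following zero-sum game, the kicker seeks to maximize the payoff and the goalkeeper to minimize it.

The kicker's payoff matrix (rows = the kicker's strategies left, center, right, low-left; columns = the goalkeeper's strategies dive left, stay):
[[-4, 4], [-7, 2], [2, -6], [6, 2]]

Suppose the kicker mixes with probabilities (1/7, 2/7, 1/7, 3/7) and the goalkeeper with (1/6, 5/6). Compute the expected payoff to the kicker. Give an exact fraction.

Against (1/6, 5/6), each row's expected payoff is left: 8/3; center: 1/2; right: -14/3; low-left: 8/3.
Taking the (1/7, 2/7, 1/7, 3/7)-weighted average: (1/7)·(8/3) + (2/7)·(1/2) + (1/7)·(-14/3) + (3/7)·(8/3) = 1.

1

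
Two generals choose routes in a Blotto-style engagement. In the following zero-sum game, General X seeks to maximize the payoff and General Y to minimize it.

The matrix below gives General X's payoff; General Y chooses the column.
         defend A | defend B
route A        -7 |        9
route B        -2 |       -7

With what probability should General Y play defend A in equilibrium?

Row minima are -7 and -7, so General X's maximin is -7; column maxima are -2 and 9, so General Y's minimax is -2. These differ, so the equilibrium is in mixed strategies.
Let General Y play defend A with probability q. General X is indifferent when −7q + 9(1−q) = −2q − 7(1−q), giving q = 16/21.

16/21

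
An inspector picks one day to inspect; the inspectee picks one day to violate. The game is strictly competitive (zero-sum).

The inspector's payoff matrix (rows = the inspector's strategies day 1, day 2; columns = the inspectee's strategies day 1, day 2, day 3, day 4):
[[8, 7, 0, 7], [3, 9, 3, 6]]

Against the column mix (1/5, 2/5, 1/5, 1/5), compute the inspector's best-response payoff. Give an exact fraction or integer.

day 1: (8)·(1/5) + (7)·(2/5) + (0)·(1/5) + (7)·(1/5) = 29/5.
day 2: (3)·(1/5) + (9)·(2/5) + (3)·(1/5) + (6)·(1/5) = 6.
The best pure response is day 2 with expected payoff 6.

6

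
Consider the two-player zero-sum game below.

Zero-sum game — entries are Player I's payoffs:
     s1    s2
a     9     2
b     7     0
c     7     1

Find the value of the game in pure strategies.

2

Row minima: 2, 0, 1 → Player I's maximin is 2.
Column maxima: 9, 2 → Player II's minimax is 2.
They coincide at (a, s2), so the value is 2.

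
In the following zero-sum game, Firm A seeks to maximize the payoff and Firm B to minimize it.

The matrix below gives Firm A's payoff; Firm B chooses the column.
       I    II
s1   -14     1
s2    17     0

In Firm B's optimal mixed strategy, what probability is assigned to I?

Row minima are -14 and 0, so Firm A's maximin is 0; column maxima are 17 and 1, so Firm B's minimax is 1. These differ, so the equilibrium is in mixed strategies.
Let Firm B play I with probability q. Firm A is indifferent when −14q + (1−q) = 17q, giving q = 1/32.

1/32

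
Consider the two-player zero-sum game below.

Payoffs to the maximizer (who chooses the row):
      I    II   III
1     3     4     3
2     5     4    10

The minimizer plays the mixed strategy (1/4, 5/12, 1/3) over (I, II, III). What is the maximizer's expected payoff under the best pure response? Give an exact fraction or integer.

25/4

1: (3)·(1/4) + (4)·(5/12) + (3)·(1/3) = 41/12.
2: (5)·(1/4) + (4)·(5/12) + (10)·(1/3) = 25/4.
The best pure response is 2 with expected payoff 25/4.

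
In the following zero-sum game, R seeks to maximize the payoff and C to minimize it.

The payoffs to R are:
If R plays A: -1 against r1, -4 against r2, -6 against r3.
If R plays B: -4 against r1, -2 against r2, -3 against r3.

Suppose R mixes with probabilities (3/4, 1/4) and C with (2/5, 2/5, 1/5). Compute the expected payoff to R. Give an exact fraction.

Against (2/5, 2/5, 1/5), each row's expected payoff is A: -16/5; B: -3.
Taking the (3/4, 1/4)-weighted average: (3/4)·(-16/5) + (1/4)·(-3) = -63/20.

-63/20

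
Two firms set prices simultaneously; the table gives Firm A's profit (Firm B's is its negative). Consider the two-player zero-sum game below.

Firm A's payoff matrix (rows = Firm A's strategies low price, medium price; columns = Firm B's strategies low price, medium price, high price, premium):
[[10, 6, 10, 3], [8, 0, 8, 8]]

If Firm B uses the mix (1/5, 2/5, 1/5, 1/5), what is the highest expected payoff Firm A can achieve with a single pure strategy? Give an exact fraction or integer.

7

low price: (10)·(1/5) + (6)·(2/5) + (10)·(1/5) + (3)·(1/5) = 7.
medium price: (8)·(1/5) + (0)·(2/5) + (8)·(1/5) + (8)·(1/5) = 24/5.
The best pure response is low price with expected payoff 7.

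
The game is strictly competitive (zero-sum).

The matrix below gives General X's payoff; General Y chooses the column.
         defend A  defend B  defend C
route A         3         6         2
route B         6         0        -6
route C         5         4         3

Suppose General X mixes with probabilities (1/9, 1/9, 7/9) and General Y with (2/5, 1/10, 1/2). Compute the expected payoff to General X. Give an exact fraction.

59/18

Against (2/5, 1/10, 1/2), each row's expected payoff is route A: 14/5; route B: -3/5; route C: 39/10.
Taking the (1/9, 1/9, 7/9)-weighted average: (1/9)·(14/5) + (1/9)·(-3/5) + (7/9)·(39/10) = 59/18.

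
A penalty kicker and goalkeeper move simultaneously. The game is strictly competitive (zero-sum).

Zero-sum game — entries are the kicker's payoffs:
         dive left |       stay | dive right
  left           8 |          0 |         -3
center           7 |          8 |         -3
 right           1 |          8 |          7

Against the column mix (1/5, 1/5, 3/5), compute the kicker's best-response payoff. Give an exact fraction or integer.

left: (8)·(1/5) + (0)·(1/5) + (-3)·(3/5) = -1/5.
center: (7)·(1/5) + (8)·(1/5) + (-3)·(3/5) = 6/5.
right: (1)·(1/5) + (8)·(1/5) + (7)·(3/5) = 6.
The best pure response is right with expected payoff 6.

6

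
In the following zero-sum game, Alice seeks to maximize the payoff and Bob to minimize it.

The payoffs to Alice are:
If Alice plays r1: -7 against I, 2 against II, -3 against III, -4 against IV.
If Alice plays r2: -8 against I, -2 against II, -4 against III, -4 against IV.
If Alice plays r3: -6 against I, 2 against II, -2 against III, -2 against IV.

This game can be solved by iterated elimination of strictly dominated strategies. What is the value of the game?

Column III is strictly dominated by I for Bob (-7<-3, -8<-4, -6<-2); eliminate III.
Column II is strictly dominated by I for Bob (-7<2, -8<-2, -6<2); eliminate II.
Row r2 is strictly dominated by row r3 (-6>-8, -2>-4); eliminate r2.
Column IV is strictly dominated by I for Bob (-7<-4, -6<-2); eliminate IV.
Row r1 is strictly dominated by row r3 (-6>-7); eliminate r1.
Only (r3, I) remains, with payoff -6.

-6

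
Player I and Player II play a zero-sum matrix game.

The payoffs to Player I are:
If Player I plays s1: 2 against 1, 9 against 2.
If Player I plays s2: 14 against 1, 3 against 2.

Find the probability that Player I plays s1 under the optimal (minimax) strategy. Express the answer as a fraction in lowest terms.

Row minima are 2 and 3, so Player I's maximin is 3; column maxima are 14 and 9, so Player II's minimax is 9. These differ, so the equilibrium is in mixed strategies.
Let Player I play s1 with probability p. Player II is indifferent when 2p + 14(1−p) = 9p + 3(1−p), giving p = 11/18.

11/18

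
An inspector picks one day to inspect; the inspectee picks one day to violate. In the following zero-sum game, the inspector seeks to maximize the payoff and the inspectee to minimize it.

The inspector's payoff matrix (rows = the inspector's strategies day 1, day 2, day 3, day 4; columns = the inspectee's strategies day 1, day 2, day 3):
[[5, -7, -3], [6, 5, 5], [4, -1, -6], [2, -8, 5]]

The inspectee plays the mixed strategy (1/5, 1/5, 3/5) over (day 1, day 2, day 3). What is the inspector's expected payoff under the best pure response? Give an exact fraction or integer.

26/5

day 1: (5)·(1/5) + (-7)·(1/5) + (-3)·(3/5) = -11/5.
day 2: (6)·(1/5) + (5)·(1/5) + (5)·(3/5) = 26/5.
day 3: (4)·(1/5) + (-1)·(1/5) + (-6)·(3/5) = -3.
day 4: (2)·(1/5) + (-8)·(1/5) + (5)·(3/5) = 9/5.
The best pure response is day 2 with expected payoff 26/5.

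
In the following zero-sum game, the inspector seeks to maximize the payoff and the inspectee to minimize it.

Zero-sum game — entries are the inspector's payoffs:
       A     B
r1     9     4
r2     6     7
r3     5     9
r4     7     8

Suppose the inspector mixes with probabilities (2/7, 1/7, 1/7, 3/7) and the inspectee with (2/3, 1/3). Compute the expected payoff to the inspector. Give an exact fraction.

Against (2/3, 1/3), each row's expected payoff is r1: 22/3; r2: 19/3; r3: 19/3; r4: 22/3.
Taking the (2/7, 1/7, 1/7, 3/7)-weighted average: (2/7)·(22/3) + (1/7)·(19/3) + (1/7)·(19/3) + (3/7)·(22/3) = 148/21.

148/21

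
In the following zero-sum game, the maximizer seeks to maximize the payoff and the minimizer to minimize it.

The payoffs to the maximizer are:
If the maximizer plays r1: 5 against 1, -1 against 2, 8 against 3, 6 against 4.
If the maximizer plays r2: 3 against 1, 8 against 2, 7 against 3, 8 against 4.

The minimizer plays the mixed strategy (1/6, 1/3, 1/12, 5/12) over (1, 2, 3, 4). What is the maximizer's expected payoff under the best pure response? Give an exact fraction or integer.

85/12

r1: (5)·(1/6) + (-1)·(1/3) + (8)·(1/12) + (6)·(5/12) = 11/3.
r2: (3)·(1/6) + (8)·(1/3) + (7)·(1/12) + (8)·(5/12) = 85/12.
The best pure response is r2 with expected payoff 85/12.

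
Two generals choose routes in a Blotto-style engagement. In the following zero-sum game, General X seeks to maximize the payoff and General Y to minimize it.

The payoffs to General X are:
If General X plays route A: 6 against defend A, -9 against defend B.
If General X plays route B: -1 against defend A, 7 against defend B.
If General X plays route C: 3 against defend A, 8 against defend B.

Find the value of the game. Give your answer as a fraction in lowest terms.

15/4

Row route B is strictly dominated by row route C, so General X never plays it.
The remaining 2×2 game on (route A, route C) × (defend A, defend B) has no saddle point. Let General X play route A with probability p; indifference gives 6p + 3(1−p) = −9p + 8(1−p), so p = 1/4.
Similarly General Y's optimal q on defend A is 17/20, and the value is 6·(17/20) + (-9)·(3/20) = 15/4.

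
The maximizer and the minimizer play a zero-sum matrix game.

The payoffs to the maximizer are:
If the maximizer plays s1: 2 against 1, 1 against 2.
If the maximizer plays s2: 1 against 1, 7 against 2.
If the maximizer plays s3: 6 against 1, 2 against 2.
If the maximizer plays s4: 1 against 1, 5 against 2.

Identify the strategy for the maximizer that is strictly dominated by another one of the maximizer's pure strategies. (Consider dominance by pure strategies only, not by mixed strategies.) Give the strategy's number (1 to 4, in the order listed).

1

Compare s1 with s3: 6 > 2, 2 > 1.
So s3 strictly dominates s1 for the maximizer; s1 is strictly dominated.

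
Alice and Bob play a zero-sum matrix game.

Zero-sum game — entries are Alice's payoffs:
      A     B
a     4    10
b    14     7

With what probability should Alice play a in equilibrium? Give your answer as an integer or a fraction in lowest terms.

7/13

Row minima are 4 and 7, so Alice's maximin is 7; column maxima are 14 and 10, so Bob's minimax is 10. These differ, so the equilibrium is in mixed strategies.
Let Alice play a with probability p. Bob is indifferent when 4p + 14(1−p) = 10p + 7(1−p), giving p = 7/13.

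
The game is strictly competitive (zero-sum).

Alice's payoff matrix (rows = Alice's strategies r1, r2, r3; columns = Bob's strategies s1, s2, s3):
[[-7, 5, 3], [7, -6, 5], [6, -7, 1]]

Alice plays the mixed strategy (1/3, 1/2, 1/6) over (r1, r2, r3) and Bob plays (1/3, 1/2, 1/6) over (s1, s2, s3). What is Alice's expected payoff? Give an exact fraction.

1/12

Against (1/3, 1/2, 1/6), each row's expected payoff is r1: 2/3; r2: 1/6; r3: -4/3.
Taking the (1/3, 1/2, 1/6)-weighted average: (1/3)·(2/3) + (1/2)·(1/6) + (1/6)·(-4/3) = 1/12.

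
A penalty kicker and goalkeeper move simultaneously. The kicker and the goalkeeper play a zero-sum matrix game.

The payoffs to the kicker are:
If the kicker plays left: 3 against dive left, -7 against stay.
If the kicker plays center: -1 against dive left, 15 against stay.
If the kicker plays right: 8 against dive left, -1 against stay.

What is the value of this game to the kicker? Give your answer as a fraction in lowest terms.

119/25

Row left is strictly dominated by row right, so the kicker never plays it.
The remaining 2×2 game on (center, right) × (dive left, stay) has no saddle point. Let the kicker play center with probability p; indifference gives −p + 8(1−p) = 15p − (1−p), so p = 9/25.
Similarly the goalkeeper's optimal q on dive left is 16/25, and the value is -1·(16/25) + (15)·(9/25) = 119/25.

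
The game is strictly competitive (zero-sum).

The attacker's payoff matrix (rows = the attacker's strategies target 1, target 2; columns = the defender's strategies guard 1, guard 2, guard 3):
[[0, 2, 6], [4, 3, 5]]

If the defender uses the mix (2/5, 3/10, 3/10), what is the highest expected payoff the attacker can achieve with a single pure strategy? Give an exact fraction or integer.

4

target 1: (0)·(2/5) + (2)·(3/10) + (6)·(3/10) = 12/5.
target 2: (4)·(2/5) + (3)·(3/10) + (5)·(3/10) = 4.
The best pure response is target 2 with expected payoff 4.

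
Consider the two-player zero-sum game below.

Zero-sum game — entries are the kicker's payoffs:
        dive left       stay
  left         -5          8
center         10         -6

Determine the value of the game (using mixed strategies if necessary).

Row minima are -5 and -6, so the kicker's maximin is -5; column maxima are 10 and 8, so the goalkeeper's minimax is 8. These differ, so the equilibrium is in mixed strategies.
Let the kicker play left with probability p. The goalkeeper is indifferent when −5p + 10(1−p) = 8p − 6(1−p), giving p = 16/29.
Let the goalkeeper play dive left with probability q. The kicker is indifferent when −5q + 8(1−q) = 10q − 6(1−q), giving q = 14/29.
The value is -5·(14/29) + (8)·(15/29) = 50/29.

50/29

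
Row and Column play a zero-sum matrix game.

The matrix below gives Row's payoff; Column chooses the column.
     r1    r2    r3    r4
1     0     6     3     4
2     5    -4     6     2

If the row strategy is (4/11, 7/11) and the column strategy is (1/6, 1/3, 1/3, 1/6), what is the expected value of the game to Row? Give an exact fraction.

5/2

Against (1/6, 1/3, 1/3, 1/6), each row's expected payoff is 1: 11/3; 2: 11/6.
Taking the (4/11, 7/11)-weighted average: (4/11)·(11/3) + (7/11)·(11/6) = 5/2.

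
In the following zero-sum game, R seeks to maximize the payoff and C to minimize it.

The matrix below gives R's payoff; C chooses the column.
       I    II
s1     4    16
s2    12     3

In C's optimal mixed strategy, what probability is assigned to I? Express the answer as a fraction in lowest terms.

13/21

Row minima are 4 and 3, so R's maximin is 4; column maxima are 12 and 16, so C's minimax is 12. These differ, so the equilibrium is in mixed strategies.
Let C play I with probability q. R is indifferent when 4q + 16(1−q) = 12q + 3(1−q), giving q = 13/21.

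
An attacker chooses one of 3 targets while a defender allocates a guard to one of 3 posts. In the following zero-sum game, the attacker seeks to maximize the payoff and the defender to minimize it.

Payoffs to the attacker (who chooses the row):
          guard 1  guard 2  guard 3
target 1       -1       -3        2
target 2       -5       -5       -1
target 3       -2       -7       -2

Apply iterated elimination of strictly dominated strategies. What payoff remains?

-3

Row target 2 is strictly dominated by row target 1 (-1>-5, -3>-5, 2>-1); eliminate target 2.
Row target 3 is strictly dominated by row target 1 (-1>-2, -3>-7, 2>-2); eliminate target 3.
Column guard 1 is strictly dominated by guard 2 for the defender (-3<-1); eliminate guard 1.
Column guard 3 is strictly dominated by guard 2 for the defender (-3<2); eliminate guard 3.
Only (target 1, guard 2) remains, with payoff -3.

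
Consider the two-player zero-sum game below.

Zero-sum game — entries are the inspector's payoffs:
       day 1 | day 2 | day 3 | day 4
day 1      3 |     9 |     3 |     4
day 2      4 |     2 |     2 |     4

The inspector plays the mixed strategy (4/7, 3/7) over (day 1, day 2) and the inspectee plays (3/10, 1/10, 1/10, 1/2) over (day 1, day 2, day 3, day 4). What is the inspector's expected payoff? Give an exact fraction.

136/35

Against (3/10, 1/10, 1/10, 1/2), each row's expected payoff is day 1: 41/10; day 2: 18/5.
Taking the (4/7, 3/7)-weighted average: (4/7)·(41/10) + (3/7)·(18/5) = 136/35.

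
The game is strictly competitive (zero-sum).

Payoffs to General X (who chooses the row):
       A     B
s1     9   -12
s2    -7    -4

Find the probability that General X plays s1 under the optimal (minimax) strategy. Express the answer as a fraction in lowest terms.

1/8

Row minima are -12 and -7, so General X's maximin is -7; column maxima are 9 and -4, so General Y's minimax is -4. These differ, so the equilibrium is in mixed strategies.
Let General X play s1 with probability p. General Y is indifferent when 9p − 7(1−p) = −12p − 4(1−p), giving p = 1/8.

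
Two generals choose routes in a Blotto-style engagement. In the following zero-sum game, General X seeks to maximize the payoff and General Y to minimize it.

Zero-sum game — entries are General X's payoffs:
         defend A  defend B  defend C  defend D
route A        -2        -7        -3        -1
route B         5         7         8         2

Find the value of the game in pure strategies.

Row minima: -7, 2 → General X's maximin is 2.
Column maxima: 5, 7, 8, 2 → General Y's minimax is 2.
They coincide at (route B, defend D), so the value is 2.

2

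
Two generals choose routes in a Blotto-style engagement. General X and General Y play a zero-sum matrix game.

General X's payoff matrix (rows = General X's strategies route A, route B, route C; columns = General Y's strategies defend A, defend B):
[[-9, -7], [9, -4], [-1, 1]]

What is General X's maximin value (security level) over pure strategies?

The worst-case payoff for each row is route A: -9, route B: -4, route C: -1.
The best of these is -1.

-1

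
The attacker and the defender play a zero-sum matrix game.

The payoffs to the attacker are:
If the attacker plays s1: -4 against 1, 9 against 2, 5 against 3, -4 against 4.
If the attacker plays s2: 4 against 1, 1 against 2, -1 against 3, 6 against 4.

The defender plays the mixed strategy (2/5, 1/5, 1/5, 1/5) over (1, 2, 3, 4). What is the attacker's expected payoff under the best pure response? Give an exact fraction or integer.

s1: (-4)·(2/5) + (9)·(1/5) + (5)·(1/5) + (-4)·(1/5) = 2/5.
s2: (4)·(2/5) + (1)·(1/5) + (-1)·(1/5) + (6)·(1/5) = 14/5.
The best pure response is s2 with expected payoff 14/5.

14/5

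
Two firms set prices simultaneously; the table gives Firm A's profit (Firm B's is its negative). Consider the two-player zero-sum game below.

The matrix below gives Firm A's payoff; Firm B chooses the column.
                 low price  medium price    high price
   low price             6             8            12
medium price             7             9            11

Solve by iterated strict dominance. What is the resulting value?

Column high price is strictly dominated by low price for Firm B (6<12, 7<11); eliminate high price.
Row low price is strictly dominated by row medium price (7>6, 9>8); eliminate low price.
Column medium price is strictly dominated by low price for Firm B (7<9); eliminate medium price.
Only (medium price, low price) remains, with payoff 7.

7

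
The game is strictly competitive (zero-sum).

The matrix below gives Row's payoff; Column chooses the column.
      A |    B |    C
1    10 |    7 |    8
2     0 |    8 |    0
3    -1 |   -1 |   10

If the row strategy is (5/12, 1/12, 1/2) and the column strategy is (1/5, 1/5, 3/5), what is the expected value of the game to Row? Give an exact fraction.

127/20

Against (1/5, 1/5, 3/5), each row's expected payoff is 1: 41/5; 2: 8/5; 3: 28/5.
Taking the (5/12, 1/12, 1/2)-weighted average: (5/12)·(41/5) + (1/12)·(8/5) + (1/2)·(28/5) = 127/20.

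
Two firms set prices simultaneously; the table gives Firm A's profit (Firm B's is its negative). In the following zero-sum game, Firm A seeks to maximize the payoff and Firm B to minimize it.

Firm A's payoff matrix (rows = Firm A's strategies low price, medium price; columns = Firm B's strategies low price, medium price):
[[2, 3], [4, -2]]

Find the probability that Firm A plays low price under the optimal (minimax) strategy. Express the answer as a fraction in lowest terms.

Row minima are 2 and -2, so Firm A's maximin is 2; column maxima are 4 and 3, so Firm B's minimax is 3. These differ, so the equilibrium is in mixed strategies.
Let Firm A play low price with probability p. Firm B is indifferent when 2p + 4(1−p) = 3p − 2(1−p), giving p = 6/7.

6/7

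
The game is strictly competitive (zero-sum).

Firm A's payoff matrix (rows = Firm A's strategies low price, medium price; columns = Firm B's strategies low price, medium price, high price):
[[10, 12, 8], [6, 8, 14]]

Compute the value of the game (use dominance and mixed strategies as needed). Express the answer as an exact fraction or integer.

Column medium price is strictly dominated by low price for Firm B (it gives Firm A more in every row).
The remaining 2×2 game on (low price, medium price) × (low price, high price) has no saddle point. Let Firm A play low price with probability p; indifference gives 10p + 6(1−p) = 8p + 14(1−p), so p = 4/5.
Similarly Firm B's optimal q on low price is 3/5, and the value is 10·(3/5) + (8)·(2/5) = 46/5.

46/5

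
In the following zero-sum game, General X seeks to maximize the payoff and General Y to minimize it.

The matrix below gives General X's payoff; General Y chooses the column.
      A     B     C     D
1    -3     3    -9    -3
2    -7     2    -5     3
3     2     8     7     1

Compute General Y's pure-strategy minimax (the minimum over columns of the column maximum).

The worst case (largest entry) in each column is A: 2, B: 8, C: 7, D: 3.
The best (smallest) of these is 2.

2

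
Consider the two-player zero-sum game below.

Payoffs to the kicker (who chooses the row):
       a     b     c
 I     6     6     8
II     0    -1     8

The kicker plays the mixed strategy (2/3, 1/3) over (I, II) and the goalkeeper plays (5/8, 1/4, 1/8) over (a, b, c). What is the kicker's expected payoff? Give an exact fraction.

53/12

Against (5/8, 1/4, 1/8), each row's expected payoff is I: 25/4; II: 3/4.
Taking the (2/3, 1/3)-weighted average: (2/3)·(25/4) + (1/3)·(3/4) = 53/12.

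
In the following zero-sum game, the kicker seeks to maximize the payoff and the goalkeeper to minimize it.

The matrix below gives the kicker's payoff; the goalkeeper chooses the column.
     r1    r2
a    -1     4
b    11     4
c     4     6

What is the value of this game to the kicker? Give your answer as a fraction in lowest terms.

Row a is strictly dominated by row c, so the kicker never plays it.
The remaining 2×2 game on (b, c) × (r1, r2) has no saddle point. Let the kicker play b with probability p; indifference gives 11p + 4(1−p) = 4p + 6(1−p), so p = 2/9.
Similarly the goalkeeper's optimal q on r1 is 2/9, and the value is 11·(2/9) + (4)·(7/9) = 50/9.

50/9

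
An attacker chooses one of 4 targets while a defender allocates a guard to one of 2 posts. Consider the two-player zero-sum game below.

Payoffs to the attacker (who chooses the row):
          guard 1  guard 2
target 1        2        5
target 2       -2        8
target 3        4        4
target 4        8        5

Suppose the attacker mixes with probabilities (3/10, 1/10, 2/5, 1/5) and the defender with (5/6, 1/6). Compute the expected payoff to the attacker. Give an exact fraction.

229/60

Against (5/6, 1/6), each row's expected payoff is target 1: 5/2; target 2: -1/3; target 3: 4; target 4: 15/2.
Taking the (3/10, 1/10, 2/5, 1/5)-weighted average: (3/10)·(5/2) + (1/10)·(-1/3) + (2/5)·(4) + (1/5)·(15/2) = 229/60.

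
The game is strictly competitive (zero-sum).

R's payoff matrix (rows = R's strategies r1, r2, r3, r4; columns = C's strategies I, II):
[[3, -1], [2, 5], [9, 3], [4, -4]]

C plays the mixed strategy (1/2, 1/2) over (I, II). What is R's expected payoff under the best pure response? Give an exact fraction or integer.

6

r1: (3)·(1/2) + (-1)·(1/2) = 1.
r2: (2)·(1/2) + (5)·(1/2) = 7/2.
r3: (9)·(1/2) + (3)·(1/2) = 6.
r4: (4)·(1/2) + (-4)·(1/2) = 0.
The best pure response is r3 with expected payoff 6.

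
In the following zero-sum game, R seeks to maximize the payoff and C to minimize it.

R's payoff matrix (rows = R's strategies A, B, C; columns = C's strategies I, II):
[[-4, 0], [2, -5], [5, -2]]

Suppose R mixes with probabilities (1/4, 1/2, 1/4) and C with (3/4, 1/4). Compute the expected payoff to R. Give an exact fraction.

3/16

Against (3/4, 1/4), each row's expected payoff is A: -3; B: 1/4; C: 13/4.
Taking the (1/4, 1/2, 1/4)-weighted average: (1/4)·(-3) + (1/2)·(1/4) + (1/4)·(13/4) = 3/16.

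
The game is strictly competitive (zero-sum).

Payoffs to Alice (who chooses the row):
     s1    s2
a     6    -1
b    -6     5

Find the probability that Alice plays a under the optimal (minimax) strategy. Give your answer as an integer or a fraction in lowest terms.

11/18

Row minima are -1 and -6, so Alice's maximin is -1; column maxima are 6 and 5, so Bob's minimax is 5. These differ, so the equilibrium is in mixed strategies.
Let Alice play a with probability p. Bob is indifferent when 6p − 6(1−p) = −p + 5(1−p), giving p = 11/18.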